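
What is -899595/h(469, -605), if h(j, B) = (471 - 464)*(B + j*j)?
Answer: -899595/1535492 ≈ -0.58587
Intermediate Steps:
h(j, B) = 7*B + 7*j**2 (h(j, B) = 7*(B + j**2) = 7*B + 7*j**2)
-899595/h(469, -605) = -899595/(7*(-605) + 7*469**2) = -899595/(-4235 + 7*219961) = -899595/(-4235 + 1539727) = -899595/1535492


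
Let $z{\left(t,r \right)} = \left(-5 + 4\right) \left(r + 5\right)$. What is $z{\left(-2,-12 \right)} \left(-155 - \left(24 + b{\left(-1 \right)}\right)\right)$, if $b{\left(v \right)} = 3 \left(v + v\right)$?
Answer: $-1211$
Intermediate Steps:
$z{\left(t,r \right)} = -5 - r$ ($z{\left(t,r \right)} = - (5 + r) = -5 - r$)
$b{\left(v \right)} = 6 v$ ($b{\left(v \right)} = 3 \cdot 2 v = 6 v$)
$z{\left(-2,-12 \right)} \left(-155 - \left(24 + b{\left(-1 \right)}\right)\right) = \left(-5 - -12\right) \left(-155 - \left(24 + 6 \left(-1\right)\right)\right) = \left(-5 + 12\right) \left(-155 - 18\right) = 7 \left(-155 + \left(-24 + 6\right)\right) = 7 \left(-155 - 18\right) = 7 \left(-173\right) = -1211$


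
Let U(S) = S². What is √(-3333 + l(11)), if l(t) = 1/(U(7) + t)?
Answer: I*√2999685/30 ≈ 57.732*I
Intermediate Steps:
l(t) = 1/(49 + t) (l(t) = 1/(7² + t) = 1/(49 + t))
√(-3333 + l(11)) = √(-3333 + 1/(49 + 11)) = √(-3333 + 1/60) = √(-199979/60) = I*√2999685/30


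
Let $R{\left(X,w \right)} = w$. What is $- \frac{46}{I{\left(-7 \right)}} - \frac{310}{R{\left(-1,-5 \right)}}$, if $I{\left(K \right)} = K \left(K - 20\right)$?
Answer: $\frac{11672}{189} \approx 61.757$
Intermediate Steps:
$I{\left(K \right)} = K \left(-20 + K\right)$
$- \frac{46}{I{\left(-7 \right)}} - \frac{310}{R{\left(-1,-5 \right)}} = - \frac{46}{\left(-7\right) \left(-20 - 7\right)} - \frac{310}{-5} = - \frac{46}{\left(-7\right) \left(-27\right)} - -62 = - \frac{46}{189} + 62 = \frac{11672}{189}$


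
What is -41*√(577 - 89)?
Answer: -82*√122 ≈ -905.72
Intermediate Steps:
-41*√(577 - 89) = -82*√122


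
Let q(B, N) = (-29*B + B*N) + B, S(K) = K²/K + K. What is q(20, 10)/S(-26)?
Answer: 90/13 ≈ 6.9231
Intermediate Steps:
S(K) = 2*K (S(K) = K + K = 2*K)
q(B, N) = -28*B + B*N
q(20, 10)/S(-26) = (20*(-28 + 10))/((2*(-26))) = (20*(-18))/(-52) = -360*(-1/52) = 90/13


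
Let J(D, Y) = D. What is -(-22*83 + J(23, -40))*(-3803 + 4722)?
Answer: 1656957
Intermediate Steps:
-(-22*83 + J(23, -40))*(-3803 + 4722) = -(-22*83 + 23)*(-3803 + 4722) = -(-1826 + 23)*919 = -(-1803)*919 = -1*(-1656957) = 1656957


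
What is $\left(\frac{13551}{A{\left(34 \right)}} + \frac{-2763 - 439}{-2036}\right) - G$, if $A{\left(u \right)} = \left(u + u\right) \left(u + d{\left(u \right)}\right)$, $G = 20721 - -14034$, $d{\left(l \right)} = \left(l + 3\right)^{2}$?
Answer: $- \frac{1687641635819}{48560636} \approx -34753.0$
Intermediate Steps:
$d{\left(l \right)} = \left(3 + l\right)^{2}$
$G = 34755$ ($G = 20721 + 14034 = 34755$)
$A{\left(u \right)} = 2 u \left(u + \left(3 + u\right)^{2}\right)$ ($A{\left(u \right)} = \left(u + u\right) \left(u + \left(3 + u\right)^{2}\right) = 2 u \left(u + \left(3 + u\right)^{2}\right)$)
$\left(\frac{13551}{A{\left(34 \right)}} + \frac{-2763 - 439}{-2036}\right) - G = \left(\frac{13551}{2 \cdot 34 \left(34 + \left(3 + 34\right)^{2}\right)} + \frac{-2763 - 439}{-2036}\right) - 34755 = \left(\frac{13551}{2 \cdot 34 \left(34 + 37^{2}\right)} + \left(-2763 - 439\right) \left(- \frac{1}{2036}\right)\right) - 34755 = \left(\frac{13551}{2 \cdot 34 \left(34 + 1369\right)} - - \frac{1601}{1018}\right) - 34755 = \left(\frac{13551}{2 \cdot 34 \cdot 1403} + \frac{1601}{1018}\right) - 34755 = \left(\frac{13551}{95404} + \frac{1601}{1018}\right) - 34755 = \frac{83268361}{48560636} - 34755 = - \frac{1687641635819}{48560636}$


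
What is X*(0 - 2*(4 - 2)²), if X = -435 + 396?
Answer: 312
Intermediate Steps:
X = -39
X*(0 - 2*(4 - 2)²) = -39*(0 - 2*(4 - 2)²) = -39*(0 - 2*2²) = -39*(0 - 2*4) = -39*(0 - 8) = -39*(-8) = 312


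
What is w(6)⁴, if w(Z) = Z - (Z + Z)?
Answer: 1296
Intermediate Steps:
w(Z) = -Z (w(Z) = Z - 2*Z = -Z)
w(6)⁴ = (-1*6)⁴ = (-6)⁴ = 1296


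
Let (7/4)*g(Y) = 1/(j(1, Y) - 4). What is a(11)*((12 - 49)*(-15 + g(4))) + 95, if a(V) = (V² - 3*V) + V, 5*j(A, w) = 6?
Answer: 2733590/49 ≈ 55788.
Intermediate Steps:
j(A, w) = 6/5 (j(A, w) = (⅕)*6 = 6/5)
a(V) = V² - 2*V
g(Y) = -10/49 (g(Y) = 4/(7*(6/5 - 4)) = 4/(7*(-14/5)) = (4/7)*(-5/14) = -10/49)
a(11)*((12 - 49)*(-15 + g(4))) + 95 = (11*(-2 + 11))*((12 - 49)*(-15 - 10/49)) + 95 = (11*9)*(-37*(-745/49)) + 95 = 99*(27565/49) + 95 = 2728935/49 + 95 = 2733590/49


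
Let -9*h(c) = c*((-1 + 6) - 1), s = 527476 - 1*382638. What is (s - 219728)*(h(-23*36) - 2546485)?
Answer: 190678702130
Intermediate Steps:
s = 144838 (s = 527476 - 382638 = 144838)
h(c) = -4*c/9 (h(c) = -c*((-1 + 6) - 1)/9 = -c*(5 - 1)/9 = -c*4/9 = -4*c/9)
(s - 219728)*(h(-23*36) - 2546485) = (144838 - 219728)*(-(-92)*36/9 - 2546485) = -74890*(-4/9*(-828) - 2546485) = -74890*(368 - 2546485) = -74890*(-2546117) = 190678702130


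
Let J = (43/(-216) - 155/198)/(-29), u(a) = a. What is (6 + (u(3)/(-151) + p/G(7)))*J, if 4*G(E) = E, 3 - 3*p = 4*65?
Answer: -317906245/218494584 ≈ -1.4550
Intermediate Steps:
p = -257/3 (p = 1 - 4*65/3 = 1 - ⅓*260 = 1 - 260/3 = -257/3 ≈ -85.667)
G(E) = E/4
J = 2333/68904 (J = (43*(-1/216) - 155*1/198)*(-1/29) = (-43/216 - 155/198)*(-1/29) = -2333/2376*(-1/29) = 2333/68904 ≈ 0.033859)
(6 + (u(3)/(-151) + p/G(7)))*J = (6 + (3/(-151) - 257/(3*((¼)*7))))*(2333/68904) = (6 + (3*(-1/151) - 257/(3*7/4)))*(2333/68904) = (6 + (-3/151 - 257/3*4/7))*(2333/68904) = (6 + (-3/151 - 1028/21))*(2333/68904) = (6 - 155291/3171)*(2333/68904) = -136265/3171*2333/68904 = -317906245/218494584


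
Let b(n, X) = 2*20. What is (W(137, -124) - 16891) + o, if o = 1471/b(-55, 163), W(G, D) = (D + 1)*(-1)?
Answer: -669249/40 ≈ -16731.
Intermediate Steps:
b(n, X) = 40
W(G, D) = -1 - D (W(G, D) = (1 + D)*(-1) = -1 - D)
o = 1471/40 ≈ 36.775
(W(137, -124) - 16891) + o = ((-1 - 1*(-124)) - 16891) + 1471/40 = ((-1 + 124) - 16891) + 1471/40 = (123 - 16891) + 1471/40 = -16768 + 1471/40 = -669249/40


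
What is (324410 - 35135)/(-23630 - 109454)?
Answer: -41325/19012 ≈ -2.1736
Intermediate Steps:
(324410 - 35135)/(-23630 - 109454) = 289275/(-133084) = 289275*(-1/133084) = -41325/19012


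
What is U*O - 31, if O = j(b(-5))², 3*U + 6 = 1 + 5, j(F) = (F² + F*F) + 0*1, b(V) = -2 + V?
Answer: -31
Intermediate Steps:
j(F) = 2*F² (j(F) = (F² + F²) + 0 = 2*F² + 0 = 2*F²)
U = 0 (U = -2 + (1 + 5)/3 = -2 + (⅓)*6 = -2 + 2 = 0)
O = 9604 (O = (2*(-2 - 5)²)² = (2*(-7)²)² = (2*49)² = 98² = 9604)
U*O - 31 = 0*9604 - 31 = 0 - 31 = -31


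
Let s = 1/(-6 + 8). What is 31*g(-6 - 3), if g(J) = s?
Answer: 31/2 ≈ 15.500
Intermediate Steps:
s = ½ (s = 1/2 = ½ ≈ 0.50000)
g(J) = ½
31*g(-6 - 3) = 31*(½) = 31/2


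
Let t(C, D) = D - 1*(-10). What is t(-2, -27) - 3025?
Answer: -3042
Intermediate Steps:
t(C, D) = 10 + D (t(C, D) = D + 10 = 10 + D)
t(-2, -27) - 3025 = (10 - 27) - 3025 = -17 - 3025 = -3042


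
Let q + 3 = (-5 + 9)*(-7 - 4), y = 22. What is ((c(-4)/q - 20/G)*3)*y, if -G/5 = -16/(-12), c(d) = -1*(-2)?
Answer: 9174/47 ≈ 195.19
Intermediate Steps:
c(d) = 2
G = -20/3 (G = -(-80)/(-12) = -(-80)*(-1)/12 = -5*4/3 = -20/3 ≈ -6.6667)
q = -47 (q = -3 + (-5 + 9)*(-7 - 4) = -3 + 4*(-11) = -3 - 44 = -47)
((c(-4)/q - 20/G)*3)*y = ((2/(-47) - 20/(-20/3))*3)*22 = ((2*(-1/47) - 20*(-3/20))*3)*22 = ((-2/47 + 3)*3)*22 = ((139/47)*3)*22 = (417/47)*22 = 9174/47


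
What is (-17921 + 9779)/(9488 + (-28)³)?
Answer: 4071/6232 ≈ 0.65324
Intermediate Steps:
(-17921 + 9779)/(9488 + (-28)³) = -8142/(9488 - 21952) = -8142/(-12464) = -8142*(-1/12464) = 4071/6232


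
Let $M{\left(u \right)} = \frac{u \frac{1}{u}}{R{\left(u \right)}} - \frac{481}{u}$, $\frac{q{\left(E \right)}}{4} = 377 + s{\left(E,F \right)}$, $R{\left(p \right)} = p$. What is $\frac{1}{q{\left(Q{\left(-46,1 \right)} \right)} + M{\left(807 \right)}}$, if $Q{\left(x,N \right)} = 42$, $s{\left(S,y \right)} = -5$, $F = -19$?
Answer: $\frac{269}{400112} \approx 0.00067231$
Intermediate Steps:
$q{\left(E \right)} = 1488$ ($q{\left(E \right)} = 4 \left(377 - 5\right) = 4 \cdot 372 = 1488$)
$M{\left(u \right)} = - \frac{480}{u}$ ($M{\left(u \right)} = \frac{u \frac{1}{u}}{u} - \frac{481}{u} = 1 \frac{1}{u} - \frac{481}{u} = \frac{1}{u} - \frac{481}{u} = - \frac{480}{u}$)
$\frac{1}{q{\left(Q{\left(-46,1 \right)} \right)} + M{\left(807 \right)}} = \frac{1}{1488 - \frac{480}{807}} = \frac{1}{1488 - \frac{160}{269}} = \frac{1}{\frac{400112}{269}} = \frac{269}{400112}$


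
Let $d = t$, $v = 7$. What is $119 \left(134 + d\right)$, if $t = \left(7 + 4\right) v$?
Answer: $25109$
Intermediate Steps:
$t = 77$ ($t = \left(7 + 4\right) 7 = 11 \cdot 7 = 77$)
$d = 77$
$119 \left(134 + d\right) = 119 \left(134 + 77\right) = 119 \cdot 211 = 25109$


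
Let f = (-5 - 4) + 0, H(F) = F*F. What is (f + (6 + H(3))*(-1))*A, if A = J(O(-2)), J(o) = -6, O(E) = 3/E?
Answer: 144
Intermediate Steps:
H(F) = F²
f = -9 (f = -9 + 0 = -9)
A = -6
(f + (6 + H(3))*(-1))*A = (-9 + (6 + 3²)*(-1))*(-6) = (-9 + (6 + 9)*(-1))*(-6) = (-9 + 15*(-1))*(-6) = (-9 - 15)*(-6) = -24*(-6) = 144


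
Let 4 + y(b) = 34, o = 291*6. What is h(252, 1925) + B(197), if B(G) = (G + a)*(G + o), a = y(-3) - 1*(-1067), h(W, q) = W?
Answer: 2514494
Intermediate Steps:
o = 1746
y(b) = 30 (y(b) = -4 + 34 = 30)
a = 1097 (a = 30 - 1*(-1067) = 30 + 1067 = 1097)
B(G) = (1097 + G)*(1746 + G) (B(G) = (G + 1097)*(G + 1746) = (1097 + G)*(1746 + G))
h(252, 1925) + B(197) = 252 + (1915362 + 197² + 2843*197) = 252 + (1915362 + 38809 + 560071) = 252 + 2514242 = 2514494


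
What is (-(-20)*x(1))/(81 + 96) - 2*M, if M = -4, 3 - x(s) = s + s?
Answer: 1436/177 ≈ 8.1130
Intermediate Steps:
x(s) = 3 - 2*s (x(s) = 3 - (s + s) = 3 - 2*s)
(-(-20)*x(1))/(81 + 96) - 2*M = (-(-20)*(3 - 2*1))/(81 + 96) - 2*(-4) = -(-20)*(3 - 2)/177 + 8 = -(-20)*(1/177) + 8 = -4*(-5)*(1/177) + 8 = 20*(1/177) + 8 = 20/177 + 8 = 1436/177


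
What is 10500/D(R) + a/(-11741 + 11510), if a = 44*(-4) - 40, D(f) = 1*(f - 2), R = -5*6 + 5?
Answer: -268852/693 ≈ -387.95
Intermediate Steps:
R = -25 (R = -30 + 5 = -25)
D(f) = -2 + f (D(f) = 1*(-2 + f) = -2 + f)
a = -216 (a = -176 - 40 = -216)
10500/D(R) + a/(-11741 + 11510) = 10500/(-2 - 25) - 216/(-11741 + 11510) = 10500/(-27) - 216/(-231) = 10500*(-1/27) - 216*(-1/231) = -3500/9 + 72/77 = -268852/693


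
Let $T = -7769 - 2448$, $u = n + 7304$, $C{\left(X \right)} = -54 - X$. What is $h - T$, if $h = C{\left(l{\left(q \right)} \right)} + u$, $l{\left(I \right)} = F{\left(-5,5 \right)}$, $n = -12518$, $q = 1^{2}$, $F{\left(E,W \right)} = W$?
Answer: $4944$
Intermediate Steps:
$q = 1$
$l{\left(I \right)} = 5$
$u = -5214$ ($u = -12518 + 7304 = -5214$)
$T = -10217$ ($T = -7769 - 2448 = -10217$)
$h = -5273$ ($h = \left(-54 - 5\right) - 5214 = -59 - 5214 = -5273$)
$h - T = -5273 - -10217 = -5273 + 10217 = 4944$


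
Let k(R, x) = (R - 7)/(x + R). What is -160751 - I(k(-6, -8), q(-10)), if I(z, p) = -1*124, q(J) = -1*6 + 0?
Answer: -160627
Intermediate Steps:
q(J) = -6 (q(J) = -6 + 0 = -6)
k(R, x) = (-7 + R)/(R + x)
I(z, p) = -124
-160751 - I(k(-6, -8), q(-10)) = -160751 - 1*(-124) = -160751 + 124 = -160627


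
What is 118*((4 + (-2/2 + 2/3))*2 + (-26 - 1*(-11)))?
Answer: -2714/3 ≈ -904.67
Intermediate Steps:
118*((4 + (-2/2 + 2/3))*2 + (-26 - 1*(-11))) = 118*((4 + (-2*1/2 + 2*(1/3)))*2 + (-26 + 11)) = 118*((4 + (-1 + 2/3))*2 - 15) = 118*((4 - 1/3)*2 - 15) = 118*((11/3)*2 - 15) = 118*(22/3 - 15) = 118*(-23/3) = -2714/3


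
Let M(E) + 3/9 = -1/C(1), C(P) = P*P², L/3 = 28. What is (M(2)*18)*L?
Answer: -2016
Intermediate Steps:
L = 84 (L = 3*28 = 84)
C(P) = P³
M(E) = -4/3 (M(E) = -⅓ - 1/(1³) = -⅓ - 1/1 = -⅓ - 1*1 = -⅓ - 1 = -4/3)
(M(2)*18)*L = -4/3*18*84 = -24*84 = -2016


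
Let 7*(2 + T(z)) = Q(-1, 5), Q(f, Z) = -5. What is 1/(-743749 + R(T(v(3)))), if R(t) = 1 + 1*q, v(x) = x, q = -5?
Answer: -1/743753 ≈ -1.3445e-6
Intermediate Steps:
T(z) = -19/7 (T(z) = -2 + (⅐)*(-5) = -2 - 5/7 = -19/7)
R(t) = -4 (R(t) = 1 + 1*(-5) = 1 - 5 = -4)
1/(-743749 + R(T(v(3)))) = 1/(-743749 - 4) = 1/(-743753) = -1/743753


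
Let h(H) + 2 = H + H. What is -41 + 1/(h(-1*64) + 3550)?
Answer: -140219/3420 ≈ -41.000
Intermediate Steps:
h(H) = -2 + 2*H (h(H) = -2 + (H + H) = -2 + 2*H)
-41 + 1/(h(-1*64) + 3550) = -41 + 1/((-2 + 2*(-1*64)) + 3550) = -41 + 1/((-2 + 2*(-64)) + 3550) = -41 + 1/((-2 - 128) + 3550) = -41 + 1/(-130 + 3550) = -41 + 1/3420 = -140219/3420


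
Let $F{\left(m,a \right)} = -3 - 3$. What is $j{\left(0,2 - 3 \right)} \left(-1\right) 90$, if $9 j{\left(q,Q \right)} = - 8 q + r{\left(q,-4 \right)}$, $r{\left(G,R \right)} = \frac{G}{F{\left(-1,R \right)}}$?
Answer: $0$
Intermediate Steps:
$F{\left(m,a \right)} = -6$
$r{\left(G,R \right)} = - \frac{G}{6}$ ($r{\left(G,R \right)} = \frac{G}{-6} = G \left(- \frac{1}{6}\right) = - \frac{G}{6}$)
$j{\left(q,Q \right)} = - \frac{49 q}{54}$ ($j{\left(q,Q \right)} = \frac{- 8 q - \frac{q}{6}}{9} = \frac{\left(- \frac{49}{6}\right) q}{9} = - \frac{49 q}{54}$)
$j{\left(0,2 - 3 \right)} \left(-1\right) 90 = \left(- \frac{49}{54}\right) 0 \left(-1\right) 90 = 0 \left(-1\right) 90 = 0 \cdot 90 = 0$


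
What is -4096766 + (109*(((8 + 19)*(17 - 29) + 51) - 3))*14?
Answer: -4517942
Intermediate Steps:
-4096766 + (109*(((8 + 19)*(17 - 29) + 51) - 3))*14 = -4096766 + (109*((27*(-12) + 51) - 3))*14 = -4096766 + (109*((-324 + 51) - 3))*14 = -4096766 + (109*(-273 - 3))*14 = -4096766 + (109*(-276))*14 = -4096766 - 30084*14 = -4096766 - 421176 = -4517942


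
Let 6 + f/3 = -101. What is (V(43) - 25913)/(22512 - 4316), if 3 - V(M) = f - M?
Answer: -12773/9098 ≈ -1.4039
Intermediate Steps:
f = -321 (f = -18 + 3*(-101) = -18 - 303 = -321)
V(M) = 324 + M (V(M) = 3 - (-321 - M) = 3 + (321 + M) = 324 + M)
(V(43) - 25913)/(22512 - 4316) = ((324 + 43) - 25913)/(22512 - 4316) = (367 - 25913)/18196 = -25546*1/18196 = -12773/9098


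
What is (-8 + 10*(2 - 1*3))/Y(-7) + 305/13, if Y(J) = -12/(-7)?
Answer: 337/26 ≈ 12.962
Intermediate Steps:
Y(J) = 12/7 (Y(J) = -12*(-1/7) = 12/7)
(-8 + 10*(2 - 1*3))/Y(-7) + 305/13 = (-8 + 10*(2 - 1*3))/(12/7) + 305/13 = (-8 + 10*(2 - 3))*(7/12) + 305*(1/13) = (-8 + 10*(-1))*(7/12) + 305/13 = (-8 - 10)*(7/12) + 305/13 = -18*7/12 + 305/13 = -21/2 + 305/13 = 337/26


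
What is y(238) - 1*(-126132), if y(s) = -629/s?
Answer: 1765811/14 ≈ 1.2613e+5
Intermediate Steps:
y(238) - 1*(-126132) = -629/238 - 1*(-126132) = -629*1/238 + 126132 = -37/14 + 126132 = 1765811/14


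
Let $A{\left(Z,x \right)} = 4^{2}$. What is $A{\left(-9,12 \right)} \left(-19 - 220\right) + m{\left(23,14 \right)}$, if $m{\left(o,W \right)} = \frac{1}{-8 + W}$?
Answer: $- \frac{22943}{6} \approx -3823.8$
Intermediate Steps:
$A{\left(Z,x \right)} = 16$
$A{\left(-9,12 \right)} \left(-19 - 220\right) + m{\left(23,14 \right)} = 16 \left(-19 - 220\right) + \frac{1}{-8 + 14} = 16 \left(-19 - 220\right) + \frac{1}{6} = 16 \left(-239\right) + \frac{1}{6} = -3824 + \frac{1}{6} = - \frac{22943}{6}$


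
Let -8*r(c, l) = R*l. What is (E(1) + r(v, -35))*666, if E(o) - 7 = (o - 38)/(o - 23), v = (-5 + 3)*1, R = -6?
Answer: -257409/22 ≈ -11700.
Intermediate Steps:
v = -2 (v = -2*1 = -2)
E(o) = 7 + (-38 + o)/(-23 + o) (E(o) = 7 + (o - 38)/(o - 23) = 7 + (-38 + o)/(-23 + o))
r(c, l) = 3*l/4 (r(c, l) = -(-3)*l/4 = 3*l/4)
(E(1) + r(v, -35))*666 = ((-199 + 8*1)/(-23 + 1) + (¾)*(-35))*666 = ((-199 + 8)/(-22) - 105/4)*666 = (-1/22*(-191) - 105/4)*666 = (191/22 - 105/4)*666 = -773/44*666 = -257409/22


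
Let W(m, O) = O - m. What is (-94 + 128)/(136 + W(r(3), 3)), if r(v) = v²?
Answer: 17/65 ≈ 0.26154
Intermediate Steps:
(-94 + 128)/(136 + W(r(3), 3)) = (-94 + 128)/(136 + (3 - 1*3²)) = 34/(136 + (3 - 1*9)) = 34/(136 + (3 - 9)) = 34/(136 - 6) = 34/130 = 34*(1/130) = 17/65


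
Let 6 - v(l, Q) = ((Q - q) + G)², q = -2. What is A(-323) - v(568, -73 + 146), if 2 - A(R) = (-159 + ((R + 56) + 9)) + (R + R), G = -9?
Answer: 5415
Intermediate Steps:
v(l, Q) = 6 - (-7 + Q)² (v(l, Q) = 6 - ((Q - 1*(-2)) - 9)² = 6 - ((Q + 2) - 9)² = 6 - ((2 + Q) - 9)² = 6 - (-7 + Q)²)
A(R) = 96 - 3*R (A(R) = 2 - ((-159 + ((R + 56) + 9)) + (R + R)) = 2 - ((-159 + ((56 + R) + 9)) + 2*R) = 2 - ((-159 + (65 + R)) + 2*R) = 2 - ((-94 + R) + 2*R) = 2 - (-94 + 3*R) = 2 + (94 - 3*R) = 96 - 3*R)
A(-323) - v(568, -73 + 146) = (96 - 3*(-323)) - (6 - (-7 + (-73 + 146))²) = (96 + 969) - (6 - (-7 + 73)²) = 1065 - (6 - 1*66²) = 1065 - (6 - 1*4356) = 1065 - (6 - 4356) = 1065 - 1*(-4350) = 1065 + 4350 = 5415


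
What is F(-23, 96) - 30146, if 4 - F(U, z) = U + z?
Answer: -30215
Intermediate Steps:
F(U, z) = 4 - U - z (F(U, z) = 4 - (U + z) = 4 + (-U - z) = 4 - U - z)
F(-23, 96) - 30146 = (4 - 1*(-23) - 1*96) - 30146 = (4 + 23 - 96) - 30146 = -69 - 30146 = -30215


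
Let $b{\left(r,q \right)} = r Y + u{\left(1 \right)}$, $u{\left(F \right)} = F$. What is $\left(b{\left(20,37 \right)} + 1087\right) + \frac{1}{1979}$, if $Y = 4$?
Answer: $\frac{2311473}{1979} \approx 1168.0$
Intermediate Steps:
$b{\left(r,q \right)} = 1 + 4 r$ ($b{\left(r,q \right)} = r 4 + 1 = 4 r + 1 = 1 + 4 r$)
$\left(b{\left(20,37 \right)} + 1087\right) + \frac{1}{1979} = \left(\left(1 + 4 \cdot 20\right) + 1087\right) + \frac{1}{1979} = \left(\left(1 + 80\right) + 1087\right) + \frac{1}{1979} = \left(81 + 1087\right) + \frac{1}{1979} = 1168 + \frac{1}{1979} = \frac{2311473}{1979}$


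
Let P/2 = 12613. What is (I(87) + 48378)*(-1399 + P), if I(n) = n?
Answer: 1154775555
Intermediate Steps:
P = 25226 (P = 2*12613 = 25226)
(I(87) + 48378)*(-1399 + P) = (87 + 48378)*(-1399 + 25226) = 48465*23827 = 1154775555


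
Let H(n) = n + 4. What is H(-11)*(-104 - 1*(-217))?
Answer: -791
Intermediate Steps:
H(n) = 4 + n
H(-11)*(-104 - 1*(-217)) = (4 - 11)*(-104 - 1*(-217)) = -7*(-104 + 217) = -7*113 = -791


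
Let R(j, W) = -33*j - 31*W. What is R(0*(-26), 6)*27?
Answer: -5022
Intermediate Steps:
R(0*(-26), 6)*27 = (-0*(-26) - 31*6)*27 = (-33*0 - 186)*27 = (0 - 186)*27 = -186*27 = -5022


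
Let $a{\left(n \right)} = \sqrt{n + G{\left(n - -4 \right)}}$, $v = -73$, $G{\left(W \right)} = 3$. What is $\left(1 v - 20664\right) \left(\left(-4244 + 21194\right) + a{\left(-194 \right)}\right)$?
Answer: $-351492150 - 20737 i \sqrt{191} \approx -3.5149 \cdot 10^{8} - 2.8659 \cdot 10^{5} i$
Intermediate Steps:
$a{\left(n \right)} = \sqrt{3 + n}$ ($a{\left(n \right)} = \sqrt{n + 3} = \sqrt{3 + n}$)
$\left(1 v - 20664\right) \left(\left(-4244 + 21194\right) + a{\left(-194 \right)}\right) = \left(1 \left(-73\right) - 20664\right) \left(\left(-4244 + 21194\right) + \sqrt{3 - 194}\right) = \left(-73 - 20664\right) \left(16950 + \sqrt{-191}\right) = - 20737 \left(16950 + i \sqrt{191}\right) = -351492150 - 20737 i \sqrt{191}$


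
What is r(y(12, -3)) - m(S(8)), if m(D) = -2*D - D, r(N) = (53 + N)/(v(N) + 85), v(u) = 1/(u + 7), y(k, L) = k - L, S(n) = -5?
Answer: -26569/1871 ≈ -14.200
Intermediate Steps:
v(u) = 1/(7 + u)
r(N) = (53 + N)/(85 + 1/(7 + N)) (r(N) = (53 + N)/(1/(7 + N) + 85) = (53 + N)/(85 + 1/(7 + N)))
m(D) = -3*D
r(y(12, -3)) - m(S(8)) = (7 + (12 - 1*(-3)))*(53 + (12 - 1*(-3)))/(596 + 85*(12 - 1*(-3))) - (-3)*(-5) = (7 + (12 + 3))*(53 + (12 + 3))/(596 + 85*(12 + 3)) - 1*15 = (7 + 15)*(53 + 15)/(596 + 85*15) - 15 = 22*68/(596 + 1275) - 15 = 22*68/1871 - 15 = (1/1871)*22*68 - 15 = 1496/1871 - 15 = -26569/1871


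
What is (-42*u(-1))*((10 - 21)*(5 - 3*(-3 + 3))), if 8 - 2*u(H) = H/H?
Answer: 8085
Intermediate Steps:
u(H) = 7/2 (u(H) = 4 - H/(2*H) = 4 - ½*1 = 4 - ½ = 7/2)
(-42*u(-1))*((10 - 21)*(5 - 3*(-3 + 3))) = (-42*7/2)*((10 - 21)*(5 - 3*(-3 + 3))) = -(-1617)*(5 - 3*0) = -(-1617)*(5 + 0) = -(-1617)*5 = -147*(-55) = 8085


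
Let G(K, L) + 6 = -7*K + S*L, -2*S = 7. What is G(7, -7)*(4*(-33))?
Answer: 4026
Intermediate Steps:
S = -7/2 (S = -1/2*7 = -7/2 ≈ -3.5000)
G(K, L) = -6 - 7*K - 7*L/2 (G(K, L) = -6 + (-7*K - 7*L/2) = -6 - 7*K - 7*L/2)
G(7, -7)*(4*(-33)) = (-6 - 7*7 - 7/2*(-7))*(4*(-33)) = (-6 - 49 + 49/2)*(-132) = -61/2*(-132) = 4026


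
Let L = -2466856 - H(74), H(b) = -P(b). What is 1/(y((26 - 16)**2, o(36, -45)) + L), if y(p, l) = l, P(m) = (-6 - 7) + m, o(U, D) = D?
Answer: -1/2466840 ≈ -4.0538e-7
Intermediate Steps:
P(m) = -13 + m
H(b) = 13 - b (H(b) = -(-13 + b) = 13 - b)
L = -2466795 (L = -2466856 - (13 - 1*74) = -2466856 - (13 - 74) = -2466856 - 1*(-61) = -2466856 + 61 = -2466795)
1/(y((26 - 16)**2, o(36, -45)) + L) = 1/(-45 - 2466795) = 1/(-2466840) = -1/2466840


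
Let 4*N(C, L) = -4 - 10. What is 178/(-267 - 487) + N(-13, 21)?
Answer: -2817/754 ≈ -3.7361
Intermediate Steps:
N(C, L) = -7/2 (N(C, L) = (-4 - 10)/4 = (¼)*(-14) = -7/2)
178/(-267 - 487) + N(-13, 21) = 178/(-267 - 487) - 7/2 = 178/(-754) - 7/2 = -1/754*178 - 7/2 = -89/377 - 7/2 = -2817/754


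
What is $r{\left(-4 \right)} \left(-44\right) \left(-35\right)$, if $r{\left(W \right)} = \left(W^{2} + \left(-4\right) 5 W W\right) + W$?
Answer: $-474320$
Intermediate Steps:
$r{\left(W \right)} = W - 19 W^{2}$ ($r{\left(W \right)} = \left(W^{2} + - 20 W W\right) + W = \left(W^{2} - 20 W^{2}\right) + W = - 19 W^{2} + W = W - 19 W^{2}$)
$r{\left(-4 \right)} \left(-44\right) \left(-35\right) = - 4 \left(1 - -76\right) \left(-44\right) \left(-35\right) = - 4 \left(1 + 76\right) \left(-44\right) \left(-35\right) = \left(-4\right) 77 \left(-44\right) \left(-35\right) = \left(-308\right) \left(-44\right) \left(-35\right) = 13552 \left(-35\right) = -474320$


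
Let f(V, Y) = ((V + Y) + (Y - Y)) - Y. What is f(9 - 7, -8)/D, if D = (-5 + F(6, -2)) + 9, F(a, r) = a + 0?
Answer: ⅕ ≈ 0.20000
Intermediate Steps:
F(a, r) = a
D = 10 (D = (-5 + 6) + 9 = 1 + 9 = 10)
f(V, Y) = V (f(V, Y) = ((V + Y) + 0) - Y = (V + Y) - Y = V)
f(9 - 7, -8)/D = (9 - 7)/10 = (⅒)*2 = ⅕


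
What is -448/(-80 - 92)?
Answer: 112/43 ≈ 2.6047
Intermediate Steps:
-448/(-80 - 92) = -448/(-172) = -448*(-1/172) = 112/43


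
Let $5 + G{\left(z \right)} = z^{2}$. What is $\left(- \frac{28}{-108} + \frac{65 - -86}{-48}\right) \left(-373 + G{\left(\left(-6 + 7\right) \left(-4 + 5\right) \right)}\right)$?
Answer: $\frac{470119}{432} \approx 1088.2$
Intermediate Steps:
$G{\left(z \right)} = -5 + z^{2}$
$\left(- \frac{28}{-108} + \frac{65 - -86}{-48}\right) \left(-373 + G{\left(\left(-6 + 7\right) \left(-4 + 5\right) \right)}\right) = \left(- \frac{28}{-108} + \frac{65 - -86}{-48}\right) \left(-373 - \left(5 - \left(\left(-6 + 7\right) \left(-4 + 5\right)\right)^{2}\right)\right) = \left(\left(-28\right) \left(- \frac{1}{108}\right) + \left(65 + 86\right) \left(- \frac{1}{48}\right)\right) \left(-373 - \left(5 - \left(1 \cdot 1\right)^{2}\right)\right) = \left(\frac{7}{27} + 151 \left(- \frac{1}{48}\right)\right) \left(-373 - \left(5 - 1^{2}\right)\right) = \left(\frac{7}{27} - \frac{151}{48}\right) \left(-373 + \left(-5 + 1\right)\right) = - \frac{1247 \left(-373 - 4\right)}{432} = \left(- \frac{1247}{432}\right) \left(-377\right) = \frac{470119}{432}$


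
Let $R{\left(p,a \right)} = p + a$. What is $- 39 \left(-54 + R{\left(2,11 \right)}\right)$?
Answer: $1599$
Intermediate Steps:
$R{\left(p,a \right)} = a + p$
$- 39 \left(-54 + R{\left(2,11 \right)}\right) = - 39 \left(-54 + \left(11 + 2\right)\right) = - 39 \left(-54 + 13\right) = \left(-39\right) \left(-41\right) = 1599$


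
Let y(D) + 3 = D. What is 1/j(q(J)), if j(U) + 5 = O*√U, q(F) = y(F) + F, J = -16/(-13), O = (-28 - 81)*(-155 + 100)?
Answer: -13/50316100 - 1199*I*√91/50316100 ≈ -2.5837e-7 - 0.00022732*I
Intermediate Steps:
y(D) = -3 + D
O = 5995 (O = -109*(-55) = 5995)
J = 16/13 (J = -16*(-1/13) = 16/13 ≈ 1.2308)
q(F) = -3 + 2*F (q(F) = (-3 + F) + F = -3 + 2*F)
j(U) = -5 + 5995*√U
1/j(q(J)) = 1/(-5 + 5995*√(-3 + 2*(16/13))) = 1/(-5 + 5995*√(-3 + 32/13)) = 1/(-5 + 5995*√(-7/13)) = 1/(-5 + 5995*(I*√91/13)) = 1/(-5 + 5995*I*√91/13)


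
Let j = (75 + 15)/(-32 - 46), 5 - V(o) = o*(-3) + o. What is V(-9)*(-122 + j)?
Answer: 1601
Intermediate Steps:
V(o) = 5 + 2*o (V(o) = 5 - (o*(-3) + o) = 5 - (-3*o + o) = 5 - (-2)*o = 5 + 2*o)
j = -15/13 (j = 90/(-78) = 90*(-1/78) = -15/13 ≈ -1.1538)
V(-9)*(-122 + j) = (5 + 2*(-9))*(-122 - 15/13) = (5 - 18)*(-1601/13) = -13*(-1601/13) = 1601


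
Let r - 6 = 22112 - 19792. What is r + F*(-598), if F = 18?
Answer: -8438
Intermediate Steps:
r = 2326 (r = 6 + (22112 - 19792) = 6 + 2320 = 2326)
r + F*(-598) = 2326 + 18*(-598) = 2326 - 10764 = -8438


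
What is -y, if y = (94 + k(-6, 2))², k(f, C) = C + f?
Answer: -8100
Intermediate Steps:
y = 8100 (y = (94 + (2 - 6))² = (94 - 4)² = 90² = 8100)
-y = -1*8100 = -8100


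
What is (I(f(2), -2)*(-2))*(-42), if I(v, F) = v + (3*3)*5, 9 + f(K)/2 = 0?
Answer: 2268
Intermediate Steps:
f(K) = -18 (f(K) = -18 + 2*0 = -18 + 0 = -18)
I(v, F) = 45 + v (I(v, F) = v + 9*5 = v + 45 = 45 + v)
(I(f(2), -2)*(-2))*(-42) = ((45 - 18)*(-2))*(-42) = (27*(-2))*(-42) = -54*(-42) = 2268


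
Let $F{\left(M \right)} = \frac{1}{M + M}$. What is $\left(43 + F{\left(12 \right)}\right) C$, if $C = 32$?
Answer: $\frac{4132}{3} \approx 1377.3$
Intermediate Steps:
$F{\left(M \right)} = \frac{1}{2 M}$
$\left(43 + F{\left(12 \right)}\right) C = \left(43 + \frac{1}{2 \cdot 12}\right) 32 = \left(43 + \frac{1}{2} \cdot \frac{1}{12}\right) 32 = \left(43 + \frac{1}{24}\right) 32 = \frac{1033}{24} \cdot 32 = \frac{4132}{3}$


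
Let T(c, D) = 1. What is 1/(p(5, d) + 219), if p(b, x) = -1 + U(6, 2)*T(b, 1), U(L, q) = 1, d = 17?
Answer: 1/219 ≈ 0.0045662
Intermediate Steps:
p(b, x) = 0 (p(b, x) = -1 + 1*1 = -1 + 1 = 0)
1/(p(5, d) + 219) = 1/(0 + 219) = 1/219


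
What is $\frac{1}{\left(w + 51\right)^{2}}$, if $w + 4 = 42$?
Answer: $\frac{1}{7921} \approx 0.00012625$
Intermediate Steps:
$w = 38$ ($w = -4 + 42 = 38$)
$\frac{1}{\left(w + 51\right)^{2}} = \frac{1}{\left(38 + 51\right)^{2}} = \frac{1}{89^{2}} = \frac{1}{7921}$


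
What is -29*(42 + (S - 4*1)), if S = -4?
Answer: -986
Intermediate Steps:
-29*(42 + (S - 4*1)) = -29*(42 + (-4 - 4*1)) = -29*(42 + (-4 - 4)) = -29*(42 - 8) = -29*34 = -986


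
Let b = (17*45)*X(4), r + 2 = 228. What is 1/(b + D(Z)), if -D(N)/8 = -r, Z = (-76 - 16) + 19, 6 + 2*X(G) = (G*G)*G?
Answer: 1/23993 ≈ 4.1679e-5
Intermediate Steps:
X(G) = -3 + G³/2 (X(G) = -3 + ((G*G)*G)/2 = -3 + (G²*G)/2 = -3 + G³/2)
Z = -73 (Z = -92 + 19 = -73)
r = 226 (r = -2 + 228 = 226)
D(N) = 1808 (D(N) = -(-8)*226 = -8*(-226) = 1808)
b = 22185 (b = (17*45)*(-3 + (½)*4³) = 765*(-3 + (½)*64) = 765*(-3 + 32) = 765*29 = 22185)
1/(b + D(Z)) = 1/(22185 + 1808) = 1/23993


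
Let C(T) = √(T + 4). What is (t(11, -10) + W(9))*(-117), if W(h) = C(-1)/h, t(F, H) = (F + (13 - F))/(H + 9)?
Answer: 1521 - 13*√3 ≈ 1498.5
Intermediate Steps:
C(T) = √(4 + T)
t(F, H) = 13/(9 + H)
W(h) = √3/h (W(h) = √(4 - 1)/h = √3/h)
(t(11, -10) + W(9))*(-117) = (13/(9 - 10) + √3/9)*(-117) = (13/(-1) + √3*(⅑))*(-117) = (13*(-1) + √3/9)*(-117) = (-13 + √3/9)*(-117) = 1521 - 13*√3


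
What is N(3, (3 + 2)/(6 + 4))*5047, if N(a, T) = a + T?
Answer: 35329/2 ≈ 17665.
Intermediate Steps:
N(a, T) = T + a
N(3, (3 + 2)/(6 + 4))*5047 = ((3 + 2)/(6 + 4) + 3)*5047 = (5/10 + 3)*5047 = (5*(⅒) + 3)*5047 = (½ + 3)*5047 = (7/2)*5047 = 35329/2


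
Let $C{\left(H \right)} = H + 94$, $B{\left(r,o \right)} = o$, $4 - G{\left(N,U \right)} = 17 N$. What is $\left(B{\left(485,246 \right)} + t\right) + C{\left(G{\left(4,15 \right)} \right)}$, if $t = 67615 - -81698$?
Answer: $149589$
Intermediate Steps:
$G{\left(N,U \right)} = 4 - 17 N$
$t = 149313$ ($t = 67615 + 81698 = 149313$)
$C{\left(H \right)} = 94 + H$
$\left(B{\left(485,246 \right)} + t\right) + C{\left(G{\left(4,15 \right)} \right)} = \left(246 + 149313\right) + \left(94 + \left(4 - 68\right)\right) = 149559 + \left(94 + \left(4 - 68\right)\right) = 149559 + \left(94 - 64\right) = 149559 + 30 = 149589$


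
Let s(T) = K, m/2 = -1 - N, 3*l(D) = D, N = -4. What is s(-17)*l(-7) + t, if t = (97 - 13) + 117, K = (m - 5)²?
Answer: 596/3 ≈ 198.67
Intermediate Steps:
l(D) = D/3
m = 6 (m = 2*(-1 - 1*(-4)) = 2*(-1 + 4) = 2*3 = 6)
K = 1 (K = (6 - 5)² = 1² = 1)
t = 201 (t = 84 + 117 = 201)
s(T) = 1
s(-17)*l(-7) + t = 1*((⅓)*(-7)) + 201 = 1*(-7/3) + 201 = -7/3 + 201 = 596/3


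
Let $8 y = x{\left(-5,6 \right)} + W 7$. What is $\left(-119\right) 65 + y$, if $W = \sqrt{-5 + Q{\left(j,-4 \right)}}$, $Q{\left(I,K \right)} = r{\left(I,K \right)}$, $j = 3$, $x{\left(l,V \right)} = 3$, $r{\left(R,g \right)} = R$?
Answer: $- \frac{61877}{8} + \frac{7 i \sqrt{2}}{8} \approx -7734.6 + 1.2374 i$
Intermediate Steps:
$Q{\left(I,K \right)} = I$
$W = i \sqrt{2}$ ($W = \sqrt{-5 + 3} = \sqrt{-2} = i \sqrt{2} \approx 1.4142 i$)
$y = \frac{3}{8} + \frac{7 i \sqrt{2}}{8}$ ($y = \frac{3 + i \sqrt{2} \cdot 7}{8} = \frac{3 + 7 i \sqrt{2}}{8} = \frac{3}{8} + \frac{7 i \sqrt{2}}{8} \approx 0.375 + 1.2374 i$)
$\left(-119\right) 65 + y = \left(-119\right) 65 + \left(\frac{3}{8} + \frac{7 i \sqrt{2}}{8}\right) = -7735 + \left(\frac{3}{8} + \frac{7 i \sqrt{2}}{8}\right) = - \frac{61877}{8} + \frac{7 i \sqrt{2}}{8}$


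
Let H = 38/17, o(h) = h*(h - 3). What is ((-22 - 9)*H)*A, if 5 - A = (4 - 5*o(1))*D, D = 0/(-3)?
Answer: -5890/17 ≈ -346.47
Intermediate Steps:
o(h) = h*(-3 + h)
D = 0 (D = 0*(-⅓) = 0)
H = 38/17 (H = 38*(1/17) = 38/17 ≈ 2.2353)
A = 5 (A = 5 - (4 - 5*(-3 + 1))*0 = 5 - (4 - 5*(-2))*0 = 5 - (4 + 10)*0 = 5 - 14*0 = 5 - 1*0 = 5 + 0 = 5)
((-22 - 9)*H)*A = ((-22 - 9)*(38/17))*5 = -31*38/17*5 = -1178/17*5 = -5890/17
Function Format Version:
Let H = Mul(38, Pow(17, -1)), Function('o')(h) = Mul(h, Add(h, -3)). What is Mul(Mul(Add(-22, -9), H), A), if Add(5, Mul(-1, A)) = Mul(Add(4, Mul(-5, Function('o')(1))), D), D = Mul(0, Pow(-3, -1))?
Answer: Rational(-5890, 17) ≈ -346.47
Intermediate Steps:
Function('o')(h) = Mul(h, Add(-3, h))
D = 0 (D = Mul(0, Rational(-1, 3)) = 0)
H = Rational(38, 17) (H = Mul(38, Rational(1, 17)) = Rational(38, 17) ≈ 2.2353)
A = 5 (A = Add(5, Mul(-1, Mul(Add(4, Mul(-5, Mul(1, Add(-3, 1)))), 0))) = Add(5, Mul(-1, Mul(Add(4, Mul(-5, Mul(1, -2))), 0))) = Add(5, Mul(-1, Mul(Add(4, Mul(-5, -2)), 0))) = Add(5, Mul(-1, Mul(Add(4, 10), 0))) = Add(5, Mul(-1, Mul(14, 0))) = Add(5, Mul(-1, 0)) = Add(5, 0) = 5)
Mul(Mul(Add(-22, -9), H), A) = Mul(Mul(Add(-22, -9), Rational(38, 17)), 5) = Mul(Mul(-31, Rational(38, 17)), 5) = Mul(Rational(-1178, 17), 5) = Rational(-5890, 17)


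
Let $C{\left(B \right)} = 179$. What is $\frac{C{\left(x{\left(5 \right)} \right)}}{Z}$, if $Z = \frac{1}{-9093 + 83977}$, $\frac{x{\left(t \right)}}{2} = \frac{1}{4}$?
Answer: $13404236$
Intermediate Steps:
$x{\left(t \right)} = \frac{1}{2}$ ($x{\left(t \right)} = \frac{2}{4} = 2 \cdot \frac{1}{4} = \frac{1}{2}$)
$Z = \frac{1}{74884} \approx 1.3354 \cdot 10^{-5}$
$\frac{C{\left(x{\left(5 \right)} \right)}}{Z} = 179 \frac{1}{\frac{1}{74884}} = 179 \cdot 74884 = 13404236$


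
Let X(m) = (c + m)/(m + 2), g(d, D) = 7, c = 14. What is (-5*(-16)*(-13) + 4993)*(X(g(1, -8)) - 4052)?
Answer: -48024997/3 ≈ -1.6008e+7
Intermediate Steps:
X(m) = (14 + m)/(2 + m) (X(m) = (14 + m)/(m + 2) = (14 + m)/(2 + m))
(-5*(-16)*(-13) + 4993)*(X(g(1, -8)) - 4052) = (-5*(-16)*(-13) + 4993)*((14 + 7)/(2 + 7) - 4052) = (80*(-13) + 4993)*(21/9 - 4052) = (-1040 + 4993)*((⅑)*21 - 4052) = 3953*(7/3 - 4052) = 3953*(-12149/3) = -48024997/3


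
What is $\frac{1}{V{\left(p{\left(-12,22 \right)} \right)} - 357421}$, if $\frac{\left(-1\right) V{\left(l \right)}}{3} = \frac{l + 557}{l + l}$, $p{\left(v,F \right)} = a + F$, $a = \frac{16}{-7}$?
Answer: $- \frac{92}{32886769} \approx -2.7975 \cdot 10^{-6}$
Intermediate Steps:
$a = - \frac{16}{7}$ ($a = 16 \left(- \frac{1}{7}\right) = - \frac{16}{7} \approx -2.2857$)
$p{\left(v,F \right)} = - \frac{16}{7} + F$
$V{\left(l \right)} = - \frac{3 \left(557 + l\right)}{2 l}$ ($V{\left(l \right)} = - 3 \frac{l + 557}{l + l} = - 3 \frac{557 + l}{2 l} = - \frac{3 \left(557 + l\right)}{2 l}$)
$\frac{1}{V{\left(p{\left(-12,22 \right)} \right)} - 357421} = \frac{1}{\frac{3 \left(-557 - \left(- \frac{16}{7} + 22\right)\right)}{2 \left(- \frac{16}{7} + 22\right)} - 357421} = \frac{1}{\frac{3 \left(-557 - \frac{138}{7}\right)}{2 \cdot \frac{138}{7}} - 357421} = \frac{1}{\frac{3}{2} \cdot \frac{7}{138} \left(-557 - \frac{138}{7}\right) - 357421} = \frac{1}{\frac{3}{2} \cdot \frac{7}{138} \left(- \frac{4037}{7}\right) - 357421} = \frac{1}{- \frac{4037}{92} - 357421} = \frac{1}{- \frac{32886769}{92}} = - \frac{92}{32886769}$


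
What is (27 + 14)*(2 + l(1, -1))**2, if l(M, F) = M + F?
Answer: 164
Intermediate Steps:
l(M, F) = F + M
(27 + 14)*(2 + l(1, -1))**2 = (27 + 14)*(2 + (-1 + 1))**2 = 41*(2 + 0)**2 = 41*2**2 = 41*4 = 164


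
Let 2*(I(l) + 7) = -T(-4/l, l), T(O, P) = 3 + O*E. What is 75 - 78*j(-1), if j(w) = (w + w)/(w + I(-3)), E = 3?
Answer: 1413/23 ≈ 61.435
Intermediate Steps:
T(O, P) = 3 + 3*O (T(O, P) = 3 + O*3 = 3 + 3*O)
I(l) = -17/2 + 6/l (I(l) = -7 + (-(3 + 3*(-4/l)))/2 = -7 + (-(3 - 12/l))/2 = -7 + (-3 + 12/l)/2 = -7 + (-3/2 + 6/l) = -17/2 + 6/l)
j(w) = 2*w/(-21/2 + w) (j(w) = (w + w)/(w + (-17/2 + 6/(-3))) = (2*w)/(w + (-17/2 + 6*(-⅓))) = (2*w)/(w + (-17/2 - 2)) = (2*w)/(w - 21/2) = (2*w)/(-21/2 + w) = 2*w/(-21/2 + w))
75 - 78*j(-1) = 75 - 312*(-1)/(-21 + 2*(-1)) = 75 - 312*(-1)/(-21 - 2) = 75 - 312*(-1)/(-23) = 75 - 312*(-1)*(-1)/23 = 75 - 78*4/23 = 75 - 312/23 = 1413/23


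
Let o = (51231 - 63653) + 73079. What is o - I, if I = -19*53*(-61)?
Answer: -770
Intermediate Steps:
I = 61427 (I = -1007*(-61) = 61427)
o = 60657 (o = -12422 + 73079 = 60657)
o - I = 60657 - 1*61427 = 60657 - 61427 = -770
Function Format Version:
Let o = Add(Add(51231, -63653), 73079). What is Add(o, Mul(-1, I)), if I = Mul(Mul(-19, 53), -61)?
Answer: -770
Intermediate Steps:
I = 61427 (I = Mul(-1007, -61) = 61427)
o = 60657 (o = Add(-12422, 73079) = 60657)
Add(o, Mul(-1, I)) = Add(60657, Mul(-1, 61427)) = Add(60657, -61427) = -770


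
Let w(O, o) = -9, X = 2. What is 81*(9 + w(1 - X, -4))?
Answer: 0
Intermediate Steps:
81*(9 + w(1 - X, -4)) = 81*(9 - 9) = 81*0 = 0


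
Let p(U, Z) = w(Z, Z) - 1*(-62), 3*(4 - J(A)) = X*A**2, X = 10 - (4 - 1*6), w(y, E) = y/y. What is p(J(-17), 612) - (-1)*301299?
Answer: 301362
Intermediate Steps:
w(y, E) = 1
X = 12 (X = 10 - (4 - 6) = 10 - 1*(-2) = 10 + 2 = 12)
J(A) = 4 - 4*A**2
p(U, Z) = 63 (p(U, Z) = 1 - 1*(-62) = 1 + 62 = 63)
p(J(-17), 612) - (-1)*301299 = 63 - (-1)*301299 = 63 - 1*(-301299) = 63 + 301299 = 301362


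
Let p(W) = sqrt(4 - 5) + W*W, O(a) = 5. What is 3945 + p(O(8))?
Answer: 3970 + I ≈ 3970.0 + 1.0*I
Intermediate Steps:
p(W) = I + W**2 (p(W) = sqrt(-1) + W**2 = I + W**2)
3945 + p(O(8)) = 3945 + (I + 5**2) = 3945 + (I + 25) = 3945 + (25 + I) = 3970 + I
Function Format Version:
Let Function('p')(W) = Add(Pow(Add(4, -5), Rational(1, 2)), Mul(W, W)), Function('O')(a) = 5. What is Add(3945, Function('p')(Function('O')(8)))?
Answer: Add(3970, I) ≈ Add(3970.0, Mul(1.0000, I))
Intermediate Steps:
Function('p')(W) = Add(I, Pow(W, 2)) (Function('p')(W) = Add(Pow(-1, Rational(1, 2)), Pow(W, 2)) = Add(I, Pow(W, 2)))
Add(3945, Function('p')(Function('O')(8))) = Add(3945, Add(I, Pow(5, 2))) = Add(3945, Add(I, 25)) = Add(3945, Add(25, I)) = Add(3970, I)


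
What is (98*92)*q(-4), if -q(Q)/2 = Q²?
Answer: -288512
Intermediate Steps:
q(Q) = -2*Q²
(98*92)*q(-4) = (98*92)*(-2*(-4)²) = 9016*(-2*16) = 9016*(-32) = -288512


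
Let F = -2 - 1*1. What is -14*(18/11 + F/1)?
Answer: 210/11 ≈ 19.091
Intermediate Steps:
F = -3 (F = -2 - 1 = -3)
-14*(18/11 + F/1) = -14*(18/11 - 3/1) = -14*(18*(1/11) - 3*1) = -14*(18/11 - 3) = -14*(-15/11) = 210/11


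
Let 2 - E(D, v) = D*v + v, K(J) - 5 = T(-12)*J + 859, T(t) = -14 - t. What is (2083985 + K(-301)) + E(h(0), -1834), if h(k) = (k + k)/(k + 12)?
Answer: 2087287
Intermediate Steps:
h(k) = 2*k/(12 + k) (h(k) = (2*k)/(12 + k) = 2*k/(12 + k))
K(J) = 864 - 2*J (K(J) = 5 + ((-14 - 1*(-12))*J + 859) = 5 + ((-14 + 12)*J + 859) = 5 + (-2*J + 859) = 5 + (859 - 2*J) = 864 - 2*J)
E(D, v) = 2 - v - D*v (E(D, v) = 2 - (D*v + v) = 2 - (v + D*v) = 2 + (-v - D*v) = 2 - v - D*v)
(2083985 + K(-301)) + E(h(0), -1834) = (2083985 + (864 - 2*(-301))) + (2 - 1*(-1834) - 1*2*0/(12 + 0)*(-1834)) = (2083985 + (864 + 602)) + (2 + 1834 - 1*2*0/12*(-1834)) = (2083985 + 1466) + (2 + 1834 - 1*2*0*(1/12)*(-1834)) = 2085451 + (2 + 1834 - 1*0*(-1834)) = 2085451 + (2 + 1834 + 0) = 2085451 + 1836 = 2087287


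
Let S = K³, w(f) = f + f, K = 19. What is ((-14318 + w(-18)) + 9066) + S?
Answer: 1571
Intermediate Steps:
w(f) = 2*f
S = 6859 (S = 19³ = 6859)
((-14318 + w(-18)) + 9066) + S = ((-14318 + 2*(-18)) + 9066) + 6859 = ((-14318 - 36) + 9066) + 6859 = (-14354 + 9066) + 6859 = -5288 + 6859 = 1571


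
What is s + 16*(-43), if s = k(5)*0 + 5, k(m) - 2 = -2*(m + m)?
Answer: -683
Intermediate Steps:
k(m) = 2 - 4*m (k(m) = 2 - 2*(m + m) = 2 - 4*m)
s = 5 (s = (2 - 4*5)*0 + 5 = (2 - 20)*0 + 5 = -18*0 + 5 = 0 + 5 = 5)
s + 16*(-43) = 5 + 16*(-43) = 5 - 688 = -683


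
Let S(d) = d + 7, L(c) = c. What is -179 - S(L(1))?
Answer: -187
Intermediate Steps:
S(d) = 7 + d
-179 - S(L(1)) = -179 - (7 + 1) = -179 - 1*8 = -179 - 8 = -187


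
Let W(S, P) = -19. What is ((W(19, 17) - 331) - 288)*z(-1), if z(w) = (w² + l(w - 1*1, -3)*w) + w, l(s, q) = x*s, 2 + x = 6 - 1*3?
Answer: -1276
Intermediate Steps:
x = 1 (x = -2 + (6 - 1*3) = -2 + (6 - 3) = -2 + 3 = 1)
l(s, q) = s (l(s, q) = 1*s = s)
z(w) = w + w² + w*(-1 + w) (z(w) = (w² + (w - 1*1)*w) + w = (w² + (w - 1)*w) + w = (w² + (-1 + w)*w) + w = (w² + w*(-1 + w)) + w = w + w² + w*(-1 + w))
((W(19, 17) - 331) - 288)*z(-1) = ((-19 - 331) - 288)*(2*(-1)²) = (-350 - 288)*(2*1) = -638*2 = -1276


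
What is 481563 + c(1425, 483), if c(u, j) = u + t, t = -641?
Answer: 482347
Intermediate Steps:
c(u, j) = -641 + u (c(u, j) = u - 641 = -641 + u)
481563 + c(1425, 483) = 481563 + (-641 + 1425) = 481563 + 784 = 482347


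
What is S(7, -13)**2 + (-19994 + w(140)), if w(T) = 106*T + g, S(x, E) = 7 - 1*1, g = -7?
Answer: -5125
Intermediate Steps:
S(x, E) = 6 (S(x, E) = 7 - 1 = 6)
w(T) = -7 + 106*T (w(T) = 106*T - 7 = -7 + 106*T)
S(7, -13)**2 + (-19994 + w(140)) = 6**2 + (-19994 + (-7 + 106*140)) = 36 + (-19994 + (-7 + 14840)) = 36 + (-19994 + 14833) = 36 - 5161 = -5125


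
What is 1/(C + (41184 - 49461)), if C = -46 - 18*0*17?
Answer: -1/8323 ≈ -0.00012015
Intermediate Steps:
C = -46 (C = -46 + 0*17 = -46 + 0 = -46)
1/(C + (41184 - 49461)) = 1/(-46 + (41184 - 49461)) = 1/(-46 - 8277) = 1/(-8323) = -1/8323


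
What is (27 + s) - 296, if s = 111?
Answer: -158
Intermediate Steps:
(27 + s) - 296 = (27 + 111) - 296 = 138 - 296 = -158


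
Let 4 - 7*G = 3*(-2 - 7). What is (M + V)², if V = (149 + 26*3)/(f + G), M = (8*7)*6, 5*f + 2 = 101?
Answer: 85774594129/719104 ≈ 1.1928e+5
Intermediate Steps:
f = 99/5 (f = -⅖ + (⅕)*101 = -⅖ + 101/5 = 99/5 ≈ 19.800)
G = 31/7 (G = 4/7 - 3*(-2 - 7)/7 = 4/7 - 3*(-9)/7 = 4/7 - ⅐*(-27) = 4/7 + 27/7 = 31/7 ≈ 4.4286)
M = 336 (M = 56*6 = 336)
V = 7945/848 (V = (149 + 26*3)/(99/5 + 31/7) = (149 + 78)/(848/35) = 227*(35/848) = 7945/848 ≈ 9.3691)
(M + V)² = (336 + 7945/848)² = (292873/848)² = 85774594129/719104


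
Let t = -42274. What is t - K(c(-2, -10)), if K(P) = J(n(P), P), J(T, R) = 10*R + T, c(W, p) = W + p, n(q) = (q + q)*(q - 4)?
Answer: -42538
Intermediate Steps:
n(q) = 2*q*(-4 + q) (n(q) = (2*q)*(-4 + q) = 2*q*(-4 + q))
J(T, R) = T + 10*R
K(P) = 10*P + 2*P*(-4 + P) (K(P) = 2*P*(-4 + P) + 10*P = 10*P + 2*P*(-4 + P))
t - K(c(-2, -10)) = -42274 - 2*(-2 - 10)*(1 + (-2 - 10)) = -42274 - 2*(-12)*(1 - 12) = -42274 - 2*(-12)*(-11) = -42274 - 1*264 = -42274 - 264 = -42538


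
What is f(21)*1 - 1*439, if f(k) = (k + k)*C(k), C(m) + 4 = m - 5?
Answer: 65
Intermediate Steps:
C(m) = -9 + m (C(m) = -4 + (m - 5) = -4 + (-5 + m) = -9 + m)
f(k) = 2*k*(-9 + k) (f(k) = (k + k)*(-9 + k) = (2*k)*(-9 + k) = 2*k*(-9 + k))
f(21)*1 - 1*439 = (2*21*(-9 + 21))*1 - 1*439 = (2*21*12)*1 - 439 = 504*1 - 439 = 504 - 439 = 65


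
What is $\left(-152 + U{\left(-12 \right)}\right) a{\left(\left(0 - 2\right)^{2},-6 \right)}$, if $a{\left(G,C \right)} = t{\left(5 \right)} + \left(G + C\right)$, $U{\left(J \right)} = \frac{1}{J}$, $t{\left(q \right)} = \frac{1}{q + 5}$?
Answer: $\frac{6935}{24} \approx 288.96$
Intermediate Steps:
$t{\left(q \right)} = \frac{1}{5 + q}$
$a{\left(G,C \right)} = \frac{1}{10} + C + G$ ($a{\left(G,C \right)} = \frac{1}{5 + 5} + \left(G + C\right) = \frac{1}{10} + \left(C + G\right) = \frac{1}{10} + C + G$)
$\left(-152 + U{\left(-12 \right)}\right) a{\left(\left(0 - 2\right)^{2},-6 \right)} = \left(-152 + \frac{1}{-12}\right) \left(\frac{1}{10} - 6 + \left(0 - 2\right)^{2}\right) = \left(-152 - \frac{1}{12}\right) \left(\frac{1}{10} - 6 + \left(-2\right)^{2}\right) = - \frac{1825 \left(\frac{1}{10} - 6 + 4\right)}{12} = \left(- \frac{1825}{12}\right) \left(- \frac{19}{10}\right) = \frac{6935}{24}$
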